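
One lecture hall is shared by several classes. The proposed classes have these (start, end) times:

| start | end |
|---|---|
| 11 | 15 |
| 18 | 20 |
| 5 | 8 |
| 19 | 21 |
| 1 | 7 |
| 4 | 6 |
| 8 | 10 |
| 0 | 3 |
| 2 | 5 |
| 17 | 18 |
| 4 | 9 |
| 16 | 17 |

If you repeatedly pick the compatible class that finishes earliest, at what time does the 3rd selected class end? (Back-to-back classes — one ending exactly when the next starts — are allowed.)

Sorted by end: (0,3)  (2,5)  (4,6)  (1,7)  (5,8)  (4,9)  (8,10)  (11,15)  (16,17)  (17,18)  (18,20)  (19,21)
take (0,3); skip (2,5); take (4,6); skip (5,8); take (8,10); take (11,15); take (16,17); take (17,18); take (18,20); skip (19,21).
Selected: (0,3) (4,6) (8,10) (11,15) (16,17) (17,18) (18,20)

10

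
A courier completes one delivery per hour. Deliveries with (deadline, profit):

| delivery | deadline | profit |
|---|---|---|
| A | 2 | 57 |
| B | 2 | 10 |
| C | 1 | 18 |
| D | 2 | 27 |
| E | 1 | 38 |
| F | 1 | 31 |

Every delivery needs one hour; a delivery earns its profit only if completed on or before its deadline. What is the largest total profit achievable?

Sort by profit descending; place each in the latest free slot ≤ its deadline.
By profit: A(d2,57), E(d1,38), F(d1,31), D(d2,27), C(d1,18), B(d2,10)
A→slot 2; E→slot 1; F skipped; D skipped; C skipped; B skipped.
Profit = 38 + 57 = 95

95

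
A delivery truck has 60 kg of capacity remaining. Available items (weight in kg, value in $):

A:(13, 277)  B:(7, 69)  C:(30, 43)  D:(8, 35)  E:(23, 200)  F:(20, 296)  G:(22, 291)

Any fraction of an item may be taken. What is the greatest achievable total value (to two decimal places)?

913.29

Sort by value per unit weight and fill in that order.
Ratios (sorted): A 21.31, F 14.80, G 13.23, B 9.86, E 8.70, D 4.38, C 1.43
take A (13 @ 277); take F (20 @ 296); take G (22 @ 291); take 5/7 of B → 49.29. Capacity used 60/60.
Total value = 913.29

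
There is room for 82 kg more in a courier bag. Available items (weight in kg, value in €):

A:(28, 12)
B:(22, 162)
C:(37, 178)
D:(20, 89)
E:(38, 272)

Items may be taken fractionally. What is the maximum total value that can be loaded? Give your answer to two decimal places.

539.84

Greedy by value/weight ratio, highest first.
Ratios (sorted): B 7.36, E 7.16, C 4.81, D 4.45, A 0.43
take B (22 @ 162); take E (38 @ 272); take 22/37 of C → 105.84. Capacity used 82/82.
Total value = 539.84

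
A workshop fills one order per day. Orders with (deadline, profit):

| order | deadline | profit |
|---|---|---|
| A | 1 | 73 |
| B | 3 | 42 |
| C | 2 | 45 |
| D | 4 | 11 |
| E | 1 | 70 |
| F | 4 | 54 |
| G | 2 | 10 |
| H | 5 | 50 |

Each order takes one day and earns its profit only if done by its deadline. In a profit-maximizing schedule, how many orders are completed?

Sort by profit descending; place each in the latest free slot ≤ its deadline.
By profit: A(d1,73), E(d1,70), F(d4,54), H(d5,50), C(d2,45), B(d3,42), D(d4,11), G(d2,10)
A→slot 1; E skipped; F→slot 4; H→slot 5; C→slot 2; B→slot 3; D skipped; G skipped.
5 of 8 scheduled.

5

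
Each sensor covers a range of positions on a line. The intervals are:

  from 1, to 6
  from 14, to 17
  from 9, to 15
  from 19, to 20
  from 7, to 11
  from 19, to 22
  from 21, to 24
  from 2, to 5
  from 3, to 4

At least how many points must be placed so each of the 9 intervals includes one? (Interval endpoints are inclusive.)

Sort by right endpoint; whenever an interval is uncovered, place a point at its right end.
Sorted: [3,4] [2,5] [1,6] [7,11] [9,15] [14,17] [19,20] [19,22] [21,24]
{[3,4],[2,5],[1,6]} hit by 4; {[7,11],[9,15]} hit by 11; {[14,17]} hit by 17; {[19,20],[19,22]} hit by 20; {[21,24]} hit by 24.
Points: 4, 11, 17, 20, 24 (5 total).

5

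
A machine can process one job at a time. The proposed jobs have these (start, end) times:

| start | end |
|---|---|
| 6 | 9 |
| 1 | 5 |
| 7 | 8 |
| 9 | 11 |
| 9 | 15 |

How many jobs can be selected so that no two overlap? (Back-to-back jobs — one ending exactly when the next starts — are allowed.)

By end time: (1,5), (7,8), (6,9), (9,11), (9,15).
Pick (1,5); next start ≥ 5 → (7,8); next start ≥ 8 → (9,11).
Selected 3 jobs.

3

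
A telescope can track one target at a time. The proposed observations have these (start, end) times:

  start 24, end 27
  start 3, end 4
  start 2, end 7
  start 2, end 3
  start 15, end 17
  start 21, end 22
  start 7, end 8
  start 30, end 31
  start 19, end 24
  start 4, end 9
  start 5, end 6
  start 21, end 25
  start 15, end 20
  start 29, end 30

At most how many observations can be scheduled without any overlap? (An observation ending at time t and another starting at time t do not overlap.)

9

Order by finish time; keep every interval that doesn't clash with the previous kept one.
By end time: (2,3), (3,4), (5,6), (2,7), (7,8), (4,9), (15,17), (15,20), (21,22), (19,24), (21,25), (24,27), (29,30), (30,31).
Pick (2,3); next start ≥ 3 → (3,4); next start ≥ 4 → (5,6); next start ≥ 6 → (7,8); next start ≥ 8 → (15,17); next start ≥ 17 → (21,22); next start ≥ 22 → (24,27); next start ≥ 27 → (29,30); next start ≥ 30 → (30,31).
Selected 9 observations.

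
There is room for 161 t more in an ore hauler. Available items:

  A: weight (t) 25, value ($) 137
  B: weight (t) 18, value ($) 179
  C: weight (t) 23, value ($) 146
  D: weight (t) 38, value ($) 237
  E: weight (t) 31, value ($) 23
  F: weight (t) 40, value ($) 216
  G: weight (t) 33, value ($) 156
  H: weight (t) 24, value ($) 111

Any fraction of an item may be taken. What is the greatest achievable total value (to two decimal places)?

995.36

Greedy by value/weight ratio, highest first.
Ratios (sorted): B 9.94, C 6.35, D 6.24, A 5.48, F 5.40, G 4.73, H 4.62, E 0.74
take B (18 @ 179); take C (23 @ 146); take D (38 @ 237); take A (25 @ 137); take F (40 @ 216); take 17/33 of G → 80.36. Capacity used 161/161.
Total value = 995.36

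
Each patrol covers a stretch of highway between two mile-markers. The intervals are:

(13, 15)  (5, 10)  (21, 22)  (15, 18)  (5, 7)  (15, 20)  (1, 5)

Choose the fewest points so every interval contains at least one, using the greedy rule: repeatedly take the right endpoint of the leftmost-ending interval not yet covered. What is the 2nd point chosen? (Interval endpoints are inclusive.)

By right end: [1,5]  [5,7]  [5,10]  [13,15]  [15,18]  [15,20]  [21,22]
[1,5] uncovered → point at 5; [13,15] uncovered → point at 15; [21,22] uncovered → point at 22.
Points: 5, 15, 22 (3 total).

15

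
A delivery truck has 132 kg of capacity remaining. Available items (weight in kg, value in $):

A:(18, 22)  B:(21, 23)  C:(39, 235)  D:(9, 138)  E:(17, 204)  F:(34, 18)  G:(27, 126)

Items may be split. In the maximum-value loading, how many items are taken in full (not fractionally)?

Greedy by value/weight ratio, highest first.
Order: D (138/9=15.33) > E (204/17=12.00) > C (235/39=6.03) > G (126/27=4.67) > A (22/18=1.22) > B (23/21=1.10) > F (18/34=0.53)
Fill: take D (9 @ 138) → take E (17 @ 204) → take C (39 @ 235) → take G (27 @ 126) → take A (18 @ 22) → take B (21 @ 23) → take 1/34 of F → 0.53; 132/132 used.
6 item(s) taken whole; one partial (take 1/34 of F).

6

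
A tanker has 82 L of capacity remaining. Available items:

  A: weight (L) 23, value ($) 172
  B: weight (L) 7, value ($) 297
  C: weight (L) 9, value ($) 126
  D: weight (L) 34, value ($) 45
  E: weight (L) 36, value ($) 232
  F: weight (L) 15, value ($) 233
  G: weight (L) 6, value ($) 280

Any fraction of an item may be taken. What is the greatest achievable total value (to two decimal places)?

1249.78

Sort by value per unit weight and fill in that order.
Order: G (280/6=46.67) > B (297/7=42.43) > F (233/15=15.53) > C (126/9=14.00) > A (172/23=7.48) > E (232/36=6.44) > D (45/34=1.32)
Fill: take G (6 @ 280) → take B (7 @ 297) → take F (15 @ 233) → take C (9 @ 126) → take A (23 @ 172) → take 22/36 of E → 141.78; 82/82 used.
Total value = 1249.78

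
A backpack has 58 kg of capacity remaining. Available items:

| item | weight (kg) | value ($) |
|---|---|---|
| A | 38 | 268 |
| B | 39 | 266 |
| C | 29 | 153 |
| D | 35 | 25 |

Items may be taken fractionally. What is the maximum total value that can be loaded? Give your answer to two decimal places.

404.41

Sort by value per unit weight and fill in that order.
Ratios (sorted): A 7.05, B 6.82, C 5.28, D 0.71
take A (38 @ 268); take 20/39 of B → 136.41. Capacity used 58/58.
Total value = 404.41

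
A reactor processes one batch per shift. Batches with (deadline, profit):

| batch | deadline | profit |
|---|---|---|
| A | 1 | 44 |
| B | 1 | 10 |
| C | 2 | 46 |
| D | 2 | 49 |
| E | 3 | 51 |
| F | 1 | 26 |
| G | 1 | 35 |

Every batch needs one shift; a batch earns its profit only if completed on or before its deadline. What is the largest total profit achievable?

146

Sort by profit descending; place each in the latest free slot ≤ its deadline.
By profit: E(d3,51), D(d2,49), C(d2,46), A(d1,44), G(d1,35), F(d1,26), B(d1,10)
E→slot 3; D→slot 2; C→slot 1; A skipped; G skipped; F skipped; B skipped.
Profit = 46 + 49 + 51 = 146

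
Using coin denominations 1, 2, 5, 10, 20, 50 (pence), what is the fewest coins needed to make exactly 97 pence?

5

Use the largest denomination that fits, subtract, and repeat.
97 = 1×50 + 2×20 + 1×5 + 1×2
Total coins = 1 + 2 + 1 + 1 = 5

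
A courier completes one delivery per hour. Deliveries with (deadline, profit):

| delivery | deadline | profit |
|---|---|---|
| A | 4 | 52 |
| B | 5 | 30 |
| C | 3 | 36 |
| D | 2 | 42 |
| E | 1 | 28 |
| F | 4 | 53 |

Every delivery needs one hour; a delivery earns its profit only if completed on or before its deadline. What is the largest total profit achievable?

Take jobs in profit order; each goes to the latest open slot no later than its deadline.
By profit: F(d4,53), A(d4,52), D(d2,42), C(d3,36), B(d5,30), E(d1,28)
F→slot 4; A→slot 3; D→slot 2; C→slot 1; B→slot 5; E skipped.
Profit = 36 + 42 + 52 + 53 + 30 = 213

213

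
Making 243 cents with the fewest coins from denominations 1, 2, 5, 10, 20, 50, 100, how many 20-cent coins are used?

2

243 = 2×100 + 2×20 + 1×2 + 1×1
Count of 20: 2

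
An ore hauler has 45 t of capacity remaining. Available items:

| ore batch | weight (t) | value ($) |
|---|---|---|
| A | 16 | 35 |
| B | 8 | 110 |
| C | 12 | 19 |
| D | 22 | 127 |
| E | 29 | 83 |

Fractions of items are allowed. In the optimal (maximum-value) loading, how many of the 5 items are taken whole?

2

Ratios (sorted): B 13.75, D 5.77, E 2.86, A 2.19, C 1.58
take B (8 @ 110); take D (22 @ 127); take 15/29 of E → 42.93. Capacity used 45/45.
2 item(s) taken whole; one partial (take 15/29 of E).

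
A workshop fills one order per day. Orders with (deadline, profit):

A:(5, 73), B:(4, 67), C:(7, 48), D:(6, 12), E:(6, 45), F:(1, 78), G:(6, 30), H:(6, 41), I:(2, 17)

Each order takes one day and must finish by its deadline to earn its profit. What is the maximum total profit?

382

Take jobs in profit order; each goes to the latest open slot no later than its deadline.
By profit: F(d1,78), A(d5,73), B(d4,67), C(d7,48), E(d6,45), H(d6,41), G(d6,30), I(d2,17), D(d6,12)
F→slot 1; A→slot 5; B→slot 4; C→slot 7; E→slot 6; H→slot 3; G→slot 2; I skipped; D skipped.
Profit = 78 + 30 + 41 + 67 + 73 + 45 + 48 = 382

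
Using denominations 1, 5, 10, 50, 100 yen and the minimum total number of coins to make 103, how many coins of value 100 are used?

Greedy: take as many of the largest coin as possible, then repeat with the remainder.
103 = 1×100 + 3×1
Count of 100: 1

1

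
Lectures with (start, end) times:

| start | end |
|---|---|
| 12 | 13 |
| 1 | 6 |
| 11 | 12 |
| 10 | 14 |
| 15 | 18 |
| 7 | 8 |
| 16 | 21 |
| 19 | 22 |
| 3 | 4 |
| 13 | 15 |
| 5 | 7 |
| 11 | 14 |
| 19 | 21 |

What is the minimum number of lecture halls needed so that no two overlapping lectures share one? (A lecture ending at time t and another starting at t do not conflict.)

3

Events (time:±→running): 1:+→1 3:+→2 4:-→1 5:+→2 6:-→1 7:-→0 7:+→1 8:-→0 10:+→1 11:+→2 11:+→3 … peak 3.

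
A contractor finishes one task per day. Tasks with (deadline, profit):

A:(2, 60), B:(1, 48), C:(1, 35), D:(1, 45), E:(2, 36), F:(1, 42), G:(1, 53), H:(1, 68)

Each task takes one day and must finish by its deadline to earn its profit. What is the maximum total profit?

Profit order: H=68 A=60 G=53 B=48 D=45 F=42 E=36 C=35
Assign: H→slot 1, A→slot 2, G skipped, B skipped, D skipped, F skipped, E skipped, C skipped.
Slots: [1:H] [2:A]
Profit = 68 + 60 = 128

128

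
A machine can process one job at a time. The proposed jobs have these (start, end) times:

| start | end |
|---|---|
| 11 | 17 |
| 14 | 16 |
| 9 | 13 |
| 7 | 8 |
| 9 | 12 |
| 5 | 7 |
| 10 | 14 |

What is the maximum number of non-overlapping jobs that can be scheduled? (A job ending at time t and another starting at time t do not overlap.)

4

Sorted by end: (5,7)  (7,8)  (9,12)  (9,13)  (10,14)  (14,16)  (11,17)
take (5,7); take (7,8); take (9,12); skip (10,14); take (14,16); skip (11,17).
Selected 4 jobs.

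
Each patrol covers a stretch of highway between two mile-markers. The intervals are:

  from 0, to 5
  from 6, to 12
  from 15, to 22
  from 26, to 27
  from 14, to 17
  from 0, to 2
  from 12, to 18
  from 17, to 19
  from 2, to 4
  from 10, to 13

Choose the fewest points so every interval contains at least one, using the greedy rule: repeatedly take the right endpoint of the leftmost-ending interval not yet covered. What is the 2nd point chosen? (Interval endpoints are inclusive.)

Sort by right endpoint; whenever an interval is uncovered, place a point at its right end.
Sorted: [0,2] [2,4] [0,5] [6,12] [10,13] [14,17] [12,18] [17,19] [15,22] [26,27]
{[0,2],[2,4],[0,5]} hit by 2; {[6,12],[10,13]} hit by 12; {[14,17],[12,18],[17,19],[15,22]} hit by 17; {[26,27]} hit by 27.
Points: 2, 12, 17, 27 (4 total).

12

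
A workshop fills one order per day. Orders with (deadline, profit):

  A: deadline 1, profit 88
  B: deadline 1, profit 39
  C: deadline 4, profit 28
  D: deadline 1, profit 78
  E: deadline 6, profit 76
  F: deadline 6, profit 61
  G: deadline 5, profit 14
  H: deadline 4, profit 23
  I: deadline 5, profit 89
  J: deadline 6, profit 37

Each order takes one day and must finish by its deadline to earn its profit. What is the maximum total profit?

379

By profit: I(d5,89), A(d1,88), D(d1,78), E(d6,76), F(d6,61), B(d1,39), J(d6,37), C(d4,28), H(d4,23), G(d5,14)
I→slot 5; A→slot 1; D skipped; E→slot 6; F→slot 4; B skipped; J→slot 3; C→slot 2; H skipped; G skipped.
Profit = 88 + 28 + 37 + 61 + 89 + 76 = 379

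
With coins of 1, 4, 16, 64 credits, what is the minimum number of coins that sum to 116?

116 = 1×64 + 3×16 + 1×4
Total coins = 1 + 3 + 1 = 5

5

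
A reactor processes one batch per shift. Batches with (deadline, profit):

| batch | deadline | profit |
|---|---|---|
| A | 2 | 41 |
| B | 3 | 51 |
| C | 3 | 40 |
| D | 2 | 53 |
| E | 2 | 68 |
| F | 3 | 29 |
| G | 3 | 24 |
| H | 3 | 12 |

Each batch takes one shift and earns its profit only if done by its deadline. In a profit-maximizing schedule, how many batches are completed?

Profit order: E=68 D=53 B=51 A=41 C=40 F=29 G=24 H=12
Assign: E→slot 2, D→slot 1, B→slot 3, A skipped, C skipped, F skipped, G skipped, H skipped.
Slots: [1:D] [2:E] [3:B]
3 of 8 scheduled.

3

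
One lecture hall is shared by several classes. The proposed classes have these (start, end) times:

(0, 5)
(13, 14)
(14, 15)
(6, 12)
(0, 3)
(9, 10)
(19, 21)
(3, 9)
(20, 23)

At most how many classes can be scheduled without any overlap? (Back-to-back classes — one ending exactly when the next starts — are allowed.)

6

Order by finish time; keep every interval that doesn't clash with the previous kept one.
Sorted by end: (0,3)  (0,5)  (3,9)  (9,10)  (6,12)  (13,14)  (14,15)  (19,21)  (20,23)
take (0,3); skip (0,5); take (3,9); take (9,10); skip (6,12); take (13,14); take (14,15); take (19,21).
Selected 6 classes.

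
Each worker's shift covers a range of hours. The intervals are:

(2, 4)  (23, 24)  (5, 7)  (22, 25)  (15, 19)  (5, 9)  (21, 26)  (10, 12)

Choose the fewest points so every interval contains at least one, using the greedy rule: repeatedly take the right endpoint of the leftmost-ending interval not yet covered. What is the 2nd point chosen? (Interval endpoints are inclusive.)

7

By right end: [2,4]  [5,7]  [5,9]  [10,12]  [15,19]  [23,24]  [22,25]  [21,26]
[2,4] uncovered → point at 4; [5,7] uncovered → point at 7; [10,12] uncovered → point at 12; [15,19] uncovered → point at 19; [23,24] uncovered → point at 24.
Points: 4, 7, 12, 19, 24 (5 total).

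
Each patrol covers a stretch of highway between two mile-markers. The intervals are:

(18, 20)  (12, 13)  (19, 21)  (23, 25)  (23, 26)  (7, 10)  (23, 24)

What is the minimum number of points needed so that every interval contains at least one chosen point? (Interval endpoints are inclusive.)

4

Sort by right endpoint; whenever an interval is uncovered, place a point at its right end.
Sorted: [7,10] [12,13] [18,20] [19,21] [23,24] [23,25] [23,26]
{[7,10]} hit by 10; {[12,13]} hit by 13; {[18,20],[19,21]} hit by 20; {[23,24],[23,25],[23,26]} hit by 24.
Points: 10, 13, 20, 24 (4 total).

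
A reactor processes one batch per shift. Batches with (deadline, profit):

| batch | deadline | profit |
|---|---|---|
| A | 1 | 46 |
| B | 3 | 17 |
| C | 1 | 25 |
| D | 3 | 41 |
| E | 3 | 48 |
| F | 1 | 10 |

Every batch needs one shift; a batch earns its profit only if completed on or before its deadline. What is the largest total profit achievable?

Sort by profit descending; place each in the latest free slot ≤ its deadline.
By profit: E(d3,48), A(d1,46), D(d3,41), C(d1,25), B(d3,17), F(d1,10)
E→slot 3; A→slot 1; D→slot 2; C skipped; B skipped; F skipped.
Profit = 46 + 41 + 48 = 135

135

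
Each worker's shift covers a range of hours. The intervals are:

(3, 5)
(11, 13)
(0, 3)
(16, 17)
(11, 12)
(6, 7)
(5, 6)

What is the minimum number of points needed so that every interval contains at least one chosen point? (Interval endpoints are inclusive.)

Process intervals by earliest right end; each time one isn't hit yet, stab at its right endpoint.
By right end: [0,3]  [3,5]  [5,6]  [6,7]  [11,12]  [11,13]  [16,17]
[0,3] uncovered → point at 3; [5,6] uncovered → point at 6; [11,12] uncovered → point at 12; [16,17] uncovered → point at 17.
Points: 3, 6, 12, 17 (4 total).

4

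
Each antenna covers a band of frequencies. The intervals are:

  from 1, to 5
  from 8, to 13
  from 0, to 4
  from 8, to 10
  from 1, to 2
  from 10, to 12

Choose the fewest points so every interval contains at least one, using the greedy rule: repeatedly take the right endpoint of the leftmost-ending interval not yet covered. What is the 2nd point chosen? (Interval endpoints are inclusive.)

Sorted: [1,2] [0,4] [1,5] [8,10] [10,12] [8,13]
{[1,2],[0,4],[1,5]} hit by 2; {[8,10],[10,12],[8,13]} hit by 10.
Points: 2, 10 (2 total).

10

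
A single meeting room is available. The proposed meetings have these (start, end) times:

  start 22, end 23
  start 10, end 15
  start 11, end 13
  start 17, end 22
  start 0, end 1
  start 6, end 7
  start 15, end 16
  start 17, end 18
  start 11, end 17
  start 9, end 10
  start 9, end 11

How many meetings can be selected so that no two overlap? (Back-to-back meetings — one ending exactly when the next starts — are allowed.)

7

Sort by end time and greedily take each interval whose start is ≥ the last chosen end.
Sorted by end: (0,1)  (6,7)  (9,10)  (9,11)  (11,13)  (10,15)  (15,16)  (11,17)  (17,18)  (17,22)  (22,23)
take (0,1); take (6,7); take (9,10); take (11,13); skip (10,15); take (15,16); take (17,18); take (22,23).
Selected 7 meetings.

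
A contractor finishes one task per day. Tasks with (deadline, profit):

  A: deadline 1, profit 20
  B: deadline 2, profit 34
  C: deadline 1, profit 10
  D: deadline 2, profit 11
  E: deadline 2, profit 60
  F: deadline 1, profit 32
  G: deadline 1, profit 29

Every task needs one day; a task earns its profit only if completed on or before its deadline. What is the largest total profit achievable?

Sort by profit descending; place each in the latest free slot ≤ its deadline.
By profit: E(d2,60), B(d2,34), F(d1,32), G(d1,29), A(d1,20), D(d2,11), C(d1,10)
E→slot 2; B→slot 1; F skipped; G skipped; A skipped; D skipped; C skipped.
Profit = 34 + 60 = 94

94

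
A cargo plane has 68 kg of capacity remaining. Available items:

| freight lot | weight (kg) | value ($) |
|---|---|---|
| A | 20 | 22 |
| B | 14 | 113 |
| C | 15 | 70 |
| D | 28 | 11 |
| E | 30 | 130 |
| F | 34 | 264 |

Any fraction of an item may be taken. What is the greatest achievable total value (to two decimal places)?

Sort by value per unit weight and fill in that order.
Ratios (sorted): B 8.07, F 7.76, C 4.67, E 4.33, A 1.10, D 0.39
take B (14 @ 113); take F (34 @ 264); take C (15 @ 70); take 5/30 of E → 21.67. Capacity used 68/68.
Total value = 468.67

468.67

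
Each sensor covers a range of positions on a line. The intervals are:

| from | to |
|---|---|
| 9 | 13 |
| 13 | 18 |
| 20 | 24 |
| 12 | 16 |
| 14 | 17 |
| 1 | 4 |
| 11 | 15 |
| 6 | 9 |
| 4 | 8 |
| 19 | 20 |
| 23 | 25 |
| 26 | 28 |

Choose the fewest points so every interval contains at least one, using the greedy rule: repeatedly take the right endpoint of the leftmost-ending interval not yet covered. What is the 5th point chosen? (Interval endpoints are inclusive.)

Process intervals by earliest right end; each time one isn't hit yet, stab at its right endpoint.
By right end: [1,4]  [4,8]  [6,9]  [9,13]  [11,15]  [12,16]  [14,17]  [13,18]  [19,20]  [20,24]  [23,25]  [26,28]
[1,4] uncovered → point at 4; [6,9] uncovered → point at 9; [11,15] uncovered → point at 15; [19,20] uncovered → point at 20; [23,25] uncovered → point at 25; [26,28] uncovered → point at 28.
Points: 4, 9, 15, 20, 25, 28 (6 total).

25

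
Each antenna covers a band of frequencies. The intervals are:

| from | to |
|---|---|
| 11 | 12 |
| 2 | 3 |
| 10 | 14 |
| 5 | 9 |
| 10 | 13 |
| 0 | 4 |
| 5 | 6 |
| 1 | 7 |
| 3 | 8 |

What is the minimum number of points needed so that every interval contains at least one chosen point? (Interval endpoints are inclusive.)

3

Sorted: [2,3] [0,4] [5,6] [1,7] [3,8] [5,9] [11,12] [10,13] [10,14]
{[2,3],[0,4]} hit by 3; {[5,6],[1,7],[3,8],[5,9]} hit by 6; {[11,12],[10,13],[10,14]} hit by 12.
Points: 3, 6, 12 (3 total).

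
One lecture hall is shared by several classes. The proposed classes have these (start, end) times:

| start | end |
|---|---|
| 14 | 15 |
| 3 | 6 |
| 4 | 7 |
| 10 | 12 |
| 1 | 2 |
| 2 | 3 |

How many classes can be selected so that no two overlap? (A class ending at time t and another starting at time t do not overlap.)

5

Sorted by end: (1,2)  (2,3)  (3,6)  (4,7)  (10,12)  (14,15)
take (1,2); take (2,3); take (3,6); take (10,12); take (14,15).
Selected 5 classes.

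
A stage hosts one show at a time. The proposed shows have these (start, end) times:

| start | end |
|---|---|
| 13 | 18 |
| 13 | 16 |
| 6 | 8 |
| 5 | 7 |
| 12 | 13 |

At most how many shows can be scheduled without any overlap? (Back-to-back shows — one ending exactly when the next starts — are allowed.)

3

By end time: (5,7), (6,8), (12,13), (13,16), (13,18).
Pick (5,7); next start ≥ 7 → (12,13); next start ≥ 13 → (13,16).
Selected 3 shows.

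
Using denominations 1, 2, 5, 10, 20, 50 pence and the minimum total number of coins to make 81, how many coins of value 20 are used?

Use the largest denomination that fits, subtract, and repeat.
81 − 1×50→31 − 1×20→11 − 1×10→1 − 1×1→0
Count of 20: 1

1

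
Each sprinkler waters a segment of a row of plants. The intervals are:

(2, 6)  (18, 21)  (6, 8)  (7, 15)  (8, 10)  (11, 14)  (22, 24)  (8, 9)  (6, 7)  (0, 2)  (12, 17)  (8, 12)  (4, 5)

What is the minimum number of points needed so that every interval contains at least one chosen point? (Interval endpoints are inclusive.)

7

Process intervals by earliest right end; each time one isn't hit yet, stab at its right endpoint.
By right end: [0,2]  [4,5]  [2,6]  [6,7]  [6,8]  [8,9]  [8,10]  [8,12]  [11,14]  [7,15]  [12,17]  [18,21]  [22,24]
[0,2] uncovered → point at 2; [4,5] uncovered → point at 5; [6,7] uncovered → point at 7; [8,9] uncovered → point at 9; [11,14] uncovered → point at 14; [18,21] uncovered → point at 21; [22,24] uncovered → point at 24.
Points: 2, 5, 7, 9, 14, 21, 24 (7 total).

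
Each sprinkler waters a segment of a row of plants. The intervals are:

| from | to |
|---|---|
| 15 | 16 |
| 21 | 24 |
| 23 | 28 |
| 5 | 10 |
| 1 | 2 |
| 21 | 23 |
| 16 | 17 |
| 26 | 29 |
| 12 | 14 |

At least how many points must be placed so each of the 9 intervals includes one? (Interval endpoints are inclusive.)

6

Sort by right endpoint; whenever an interval is uncovered, place a point at its right end.
By right end: [1,2]  [5,10]  [12,14]  [15,16]  [16,17]  [21,23]  [21,24]  [23,28]  [26,29]
[1,2] uncovered → point at 2; [5,10] uncovered → point at 10; [12,14] uncovered → point at 14; [15,16] uncovered → point at 16; [21,23] uncovered → point at 23; [26,29] uncovered → point at 29.
Points: 2, 10, 14, 16, 23, 29 (6 total).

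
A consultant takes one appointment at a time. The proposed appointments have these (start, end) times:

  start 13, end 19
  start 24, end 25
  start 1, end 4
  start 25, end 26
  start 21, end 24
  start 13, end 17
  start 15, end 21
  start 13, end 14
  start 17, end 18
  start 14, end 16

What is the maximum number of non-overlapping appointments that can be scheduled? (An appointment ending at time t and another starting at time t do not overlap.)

7

Sorted by end: (1,4)  (13,14)  (14,16)  (13,17)  (17,18)  (13,19)  (15,21)  (21,24)  (24,25)  (25,26)
take (1,4); take (13,14); take (14,16); skip (13,17); take (17,18); skip (15,21); take (21,24); take (24,25); take (25,26).
Selected 7 appointments.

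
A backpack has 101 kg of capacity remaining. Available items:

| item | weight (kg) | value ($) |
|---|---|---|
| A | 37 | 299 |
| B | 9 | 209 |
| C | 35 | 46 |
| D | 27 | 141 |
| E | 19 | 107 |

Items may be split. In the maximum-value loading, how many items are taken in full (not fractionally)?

4

Greedy by value/weight ratio, highest first.
Order: B (209/9=23.22) > A (299/37=8.08) > E (107/19=5.63) > D (141/27=5.22) > C (46/35=1.31)
Fill: take B (9 @ 209) → take A (37 @ 299) → take E (19 @ 107) → take D (27 @ 141) → take 9/35 of C → 11.83; 101/101 used.
4 item(s) taken whole; one partial (take 9/35 of C).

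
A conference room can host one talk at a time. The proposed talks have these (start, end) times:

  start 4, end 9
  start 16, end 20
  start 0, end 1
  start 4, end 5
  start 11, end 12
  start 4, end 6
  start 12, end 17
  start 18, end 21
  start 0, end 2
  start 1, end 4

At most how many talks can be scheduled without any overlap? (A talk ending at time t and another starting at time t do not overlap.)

Greedy by earliest finish: after sorting by end time, pick each interval compatible with the last pick.
Sorted by end: (0,1)  (0,2)  (1,4)  (4,5)  (4,6)  (4,9)  (11,12)  (12,17)  (16,20)  (18,21)
take (0,1); take (1,4); take (4,5); take (11,12); take (12,17); skip (16,20); take (18,21).
Selected 6 talks.

6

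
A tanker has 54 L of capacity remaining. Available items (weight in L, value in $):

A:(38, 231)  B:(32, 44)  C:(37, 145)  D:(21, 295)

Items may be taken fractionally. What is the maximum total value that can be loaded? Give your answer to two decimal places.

495.61

Sort by value per unit weight and fill in that order.
Order: D (295/21=14.05) > A (231/38=6.08) > C (145/37=3.92) > B (44/32=1.38)
Fill: take D (21 @ 295) → take 33/38 of A → 200.61; 54/54 used.
Total value = 495.61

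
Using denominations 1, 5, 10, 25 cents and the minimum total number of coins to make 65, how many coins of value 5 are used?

1

65 − 2×25→15 − 1×10→5 − 1×5→0
Count of 5: 1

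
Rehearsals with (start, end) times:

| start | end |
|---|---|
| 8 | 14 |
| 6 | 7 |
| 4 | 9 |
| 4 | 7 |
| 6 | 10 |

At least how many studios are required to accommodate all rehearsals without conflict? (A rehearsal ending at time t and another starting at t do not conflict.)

Count concurrent intervals with a sweep; the peak is the room count.
starts: [4, 4, 6, 6, 8]
ends:   [7, 7, 9, 10, 14]
s4→1 s4→2 s6→3 s6→4  — peak 4.

4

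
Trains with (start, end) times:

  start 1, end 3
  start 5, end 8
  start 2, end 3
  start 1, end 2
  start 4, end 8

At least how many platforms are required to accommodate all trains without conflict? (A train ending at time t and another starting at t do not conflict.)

Events (time:±→running): 1:+→1 1:+→2 … peak 2.

2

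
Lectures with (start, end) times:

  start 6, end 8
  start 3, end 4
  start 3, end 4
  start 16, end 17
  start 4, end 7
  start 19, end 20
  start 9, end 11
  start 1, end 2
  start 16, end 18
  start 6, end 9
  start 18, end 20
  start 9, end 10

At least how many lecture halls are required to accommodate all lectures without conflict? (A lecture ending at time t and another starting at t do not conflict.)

3

starts: [1, 3, 3, 4, 6, 6, 9, 9, 16, 16, 18, 19]
ends:   [2, 4, 4, 7, 8, 9, 10, 11, 17, 18, 20, 20]
s1→1 e2→0 s3→1 s3→2 e4→1 e4→0 s4→1 s6→2 s6→3  — peak 3.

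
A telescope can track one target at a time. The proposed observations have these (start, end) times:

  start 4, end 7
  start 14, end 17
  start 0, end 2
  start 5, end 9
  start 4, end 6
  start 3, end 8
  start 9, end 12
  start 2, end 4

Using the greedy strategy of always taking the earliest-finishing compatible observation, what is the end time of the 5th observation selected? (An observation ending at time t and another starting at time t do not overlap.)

17

Sort by end time and greedily take each interval whose start is ≥ the last chosen end.
By end time: (0,2), (2,4), (4,6), (4,7), (3,8), (5,9), (9,12), (14,17).
Pick (0,2); next start ≥ 2 → (2,4); next start ≥ 4 → (4,6); next start ≥ 6 → (9,12); next start ≥ 12 → (14,17).
Selected: (0,2) (2,4) (4,6) (9,12) (14,17)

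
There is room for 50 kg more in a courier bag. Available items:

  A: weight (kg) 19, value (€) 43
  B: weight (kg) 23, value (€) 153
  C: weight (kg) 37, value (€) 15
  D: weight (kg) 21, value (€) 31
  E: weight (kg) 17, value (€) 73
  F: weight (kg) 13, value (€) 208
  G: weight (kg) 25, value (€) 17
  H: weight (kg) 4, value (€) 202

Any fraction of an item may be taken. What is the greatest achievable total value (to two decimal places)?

605.94

Greedy by value/weight ratio, highest first.
Ratios (sorted): H 50.50, F 16.00, B 6.65, E 4.29, A 2.26, D 1.48, G 0.68, C 0.41
take H (4 @ 202); take F (13 @ 208); take B (23 @ 153); take 10/17 of E → 42.94. Capacity used 50/50.
Total value = 605.94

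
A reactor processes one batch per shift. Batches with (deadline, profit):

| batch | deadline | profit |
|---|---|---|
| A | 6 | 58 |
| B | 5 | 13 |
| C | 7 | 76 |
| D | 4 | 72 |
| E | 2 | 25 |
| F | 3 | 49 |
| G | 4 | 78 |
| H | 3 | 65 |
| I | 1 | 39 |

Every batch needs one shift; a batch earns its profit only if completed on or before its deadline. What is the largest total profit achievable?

411

Profit order: G=78 C=76 D=72 H=65 A=58 F=49 I=39 E=25 B=13
Assign: G→slot 4, C→slot 7, D→slot 3, H→slot 2, A→slot 6, F→slot 1, I skipped, E skipped, B→slot 5.
Slots: [1:F] [2:H] [3:D] [4:G] [5:B] [6:A] [7:C]
Profit = 49 + 65 + 72 + 78 + 13 + 58 + 76 = 411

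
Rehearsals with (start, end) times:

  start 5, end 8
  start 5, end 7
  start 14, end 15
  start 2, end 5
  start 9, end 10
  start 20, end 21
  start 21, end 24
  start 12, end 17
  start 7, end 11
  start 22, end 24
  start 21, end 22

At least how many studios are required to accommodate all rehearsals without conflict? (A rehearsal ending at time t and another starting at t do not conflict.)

Count concurrent intervals with a sweep; the peak is the room count.
starts: [2, 5, 5, 7, 9, 12, 14, 20, 21, 21, 22]
ends:   [5, 7, 8, 10, 11, 15, 17, 21, 22, 24, 24]
s2→1 e5→0 s5→1 s5→2  — peak 2.

2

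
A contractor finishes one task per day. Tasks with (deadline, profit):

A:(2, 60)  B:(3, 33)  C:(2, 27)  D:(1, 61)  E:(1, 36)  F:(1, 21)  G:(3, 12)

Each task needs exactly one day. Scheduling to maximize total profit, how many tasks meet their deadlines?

3

Sort by profit descending; place each in the latest free slot ≤ its deadline.
By profit: D(d1,61), A(d2,60), E(d1,36), B(d3,33), C(d2,27), F(d1,21), G(d3,12)
D→slot 1; A→slot 2; E skipped; B→slot 3; C skipped; F skipped; G skipped.
3 of 7 scheduled.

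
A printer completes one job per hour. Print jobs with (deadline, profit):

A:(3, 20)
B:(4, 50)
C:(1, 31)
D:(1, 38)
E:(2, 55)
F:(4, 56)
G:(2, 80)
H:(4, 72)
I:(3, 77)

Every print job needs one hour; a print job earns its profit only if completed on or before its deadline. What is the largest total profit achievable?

Take jobs in profit order; each goes to the latest open slot no later than its deadline.
Profit order: G=80 I=77 H=72 F=56 E=55 B=50 D=38 C=31 A=20
Assign: G→slot 2, I→slot 3, H→slot 4, F→slot 1, E skipped, B skipped, D skipped, C skipped, A skipped.
Slots: [1:F] [2:G] [3:I] [4:H]
Profit = 56 + 80 + 77 + 72 = 285

285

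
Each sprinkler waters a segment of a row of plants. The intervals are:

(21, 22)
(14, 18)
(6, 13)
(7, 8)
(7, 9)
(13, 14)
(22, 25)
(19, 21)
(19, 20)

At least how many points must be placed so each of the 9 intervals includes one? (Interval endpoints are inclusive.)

4

Sorted: [7,8] [7,9] [6,13] [13,14] [14,18] [19,20] [19,21] [21,22] [22,25]
{[7,8],[7,9],[6,13]} hit by 8; {[13,14],[14,18]} hit by 14; {[19,20],[19,21]} hit by 20; {[21,22],[22,25]} hit by 22.
Points: 8, 14, 20, 22 (4 total).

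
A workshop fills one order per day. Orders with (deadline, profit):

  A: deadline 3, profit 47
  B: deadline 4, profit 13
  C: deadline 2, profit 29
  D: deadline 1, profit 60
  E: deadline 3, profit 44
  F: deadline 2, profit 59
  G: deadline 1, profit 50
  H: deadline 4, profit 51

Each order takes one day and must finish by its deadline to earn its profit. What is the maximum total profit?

By profit: D(d1,60), F(d2,59), H(d4,51), G(d1,50), A(d3,47), E(d3,44), C(d2,29), B(d4,13)
D→slot 1; F→slot 2; H→slot 4; G skipped; A→slot 3; E skipped; C skipped; B skipped.
Profit = 60 + 59 + 47 + 51 = 217

217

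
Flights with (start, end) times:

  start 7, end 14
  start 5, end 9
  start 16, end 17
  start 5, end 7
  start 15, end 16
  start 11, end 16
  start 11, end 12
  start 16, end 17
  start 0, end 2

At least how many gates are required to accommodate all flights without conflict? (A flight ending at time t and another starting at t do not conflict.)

The answer is the maximum number of intervals overlapping at any instant.
starts: [0, 5, 5, 7, 11, 11, 15, 16, 16]
ends:   [2, 7, 9, 12, 14, 16, 16, 17, 17]
s0→1 e2→0 s5→1 s5→2 e7→1 s7→2 e9→1 s11→2 s11→3  — peak 3.

3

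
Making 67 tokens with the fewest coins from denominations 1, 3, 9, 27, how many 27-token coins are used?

2

67 − 2×27→13 − 1×9→4 − 1×3→1 − 1×1→0
Count of 27: 2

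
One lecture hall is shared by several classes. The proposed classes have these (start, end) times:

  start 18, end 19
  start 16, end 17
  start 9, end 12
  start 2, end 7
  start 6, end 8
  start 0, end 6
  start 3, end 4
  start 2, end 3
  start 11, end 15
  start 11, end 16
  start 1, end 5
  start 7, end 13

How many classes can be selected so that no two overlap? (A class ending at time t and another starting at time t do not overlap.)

6

Greedy by earliest finish: after sorting by end time, pick each interval compatible with the last pick.
Sorted by end: (2,3)  (3,4)  (1,5)  (0,6)  (2,7)  (6,8)  (9,12)  (7,13)  (11,15)  (11,16)  (16,17)  (18,19)
take (2,3); take (3,4); skip (1,5); skip (2,7); take (6,8); take (9,12); skip (11,16); take (16,17); take (18,19).
Selected 6 classes.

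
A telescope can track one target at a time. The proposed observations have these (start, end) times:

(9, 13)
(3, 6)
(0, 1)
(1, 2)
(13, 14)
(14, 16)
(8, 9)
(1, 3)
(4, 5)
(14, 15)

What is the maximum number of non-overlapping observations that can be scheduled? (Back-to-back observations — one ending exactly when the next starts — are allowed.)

Greedy by earliest finish: after sorting by end time, pick each interval compatible with the last pick.
By end time: (0,1), (1,2), (1,3), (4,5), (3,6), (8,9), (9,13), (13,14), (14,15), (14,16).
Pick (0,1); next start ≥ 1 → (1,2); next start ≥ 2 → (4,5); next start ≥ 5 → (8,9); next start ≥ 9 → (9,13); next start ≥ 13 → (13,14); next start ≥ 14 → (14,15).
Selected 7 observations.

7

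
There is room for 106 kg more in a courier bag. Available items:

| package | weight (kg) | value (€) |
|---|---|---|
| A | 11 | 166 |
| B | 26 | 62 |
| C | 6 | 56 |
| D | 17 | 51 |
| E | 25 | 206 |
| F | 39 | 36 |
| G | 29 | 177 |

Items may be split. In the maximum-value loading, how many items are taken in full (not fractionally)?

Greedy by value/weight ratio, highest first.
Ratios (sorted): A 15.09, C 9.33, E 8.24, G 6.10, D 3.00, B 2.38, F 0.92
take A (11 @ 166); take C (6 @ 56); take E (25 @ 206); take G (29 @ 177); take D (17 @ 51); take 18/26 of B → 42.92. Capacity used 106/106.
5 item(s) taken whole; one partial (take 18/26 of B).

5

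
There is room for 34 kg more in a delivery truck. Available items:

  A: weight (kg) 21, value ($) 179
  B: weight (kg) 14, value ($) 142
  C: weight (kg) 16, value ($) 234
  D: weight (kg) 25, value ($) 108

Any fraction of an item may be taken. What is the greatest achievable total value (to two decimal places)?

410.10

Sort by value per unit weight and fill in that order.
Ratios (sorted): C 14.62, B 10.14, A 8.52, D 4.32
take C (16 @ 234); take B (14 @ 142); take 4/21 of A → 34.10. Capacity used 34/34.
Total value = 410.10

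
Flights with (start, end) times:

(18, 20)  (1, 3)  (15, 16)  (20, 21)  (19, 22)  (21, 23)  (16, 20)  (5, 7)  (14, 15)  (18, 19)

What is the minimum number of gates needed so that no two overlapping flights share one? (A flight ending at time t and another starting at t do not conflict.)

The answer is the maximum number of intervals overlapping at any instant.
Events (time:±→running): 1:+→1 3:-→0 5:+→1 7:-→0 14:+→1 15:-→0 15:+→1 16:-→0 16:+→1 18:+→2 18:+→3 … peak 3.

3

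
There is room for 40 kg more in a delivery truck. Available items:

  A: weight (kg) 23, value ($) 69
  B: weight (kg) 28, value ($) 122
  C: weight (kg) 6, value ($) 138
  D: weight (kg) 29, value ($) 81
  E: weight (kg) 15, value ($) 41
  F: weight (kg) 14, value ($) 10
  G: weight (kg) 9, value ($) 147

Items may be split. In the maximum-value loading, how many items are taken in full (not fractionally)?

Sort by value per unit weight and fill in that order.
Ratios (sorted): C 23.00, G 16.33, B 4.36, A 3.00, D 2.79, E 2.73, F 0.71
take C (6 @ 138); take G (9 @ 147); take 25/28 of B → 108.93. Capacity used 40/40.
2 item(s) taken whole; one partial (take 25/28 of B).

2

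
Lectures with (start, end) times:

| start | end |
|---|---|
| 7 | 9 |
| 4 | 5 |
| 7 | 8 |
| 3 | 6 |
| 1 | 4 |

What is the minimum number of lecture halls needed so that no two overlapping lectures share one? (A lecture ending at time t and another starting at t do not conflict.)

2

Count concurrent intervals with a sweep; the peak is the room count.
Events (time:±→running): 1:+→1 3:+→2 … peak 2.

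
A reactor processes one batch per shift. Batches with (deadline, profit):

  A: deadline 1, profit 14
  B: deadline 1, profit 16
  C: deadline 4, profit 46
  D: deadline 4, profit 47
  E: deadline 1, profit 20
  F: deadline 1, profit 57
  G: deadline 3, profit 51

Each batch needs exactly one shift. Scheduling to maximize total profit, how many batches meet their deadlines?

4

Profit order: F=57 G=51 D=47 C=46 E=20 B=16 A=14
Assign: F→slot 1, G→slot 3, D→slot 4, C→slot 2, E skipped, B skipped, A skipped.
Slots: [1:F] [2:C] [3:G] [4:D]
4 of 7 scheduled.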